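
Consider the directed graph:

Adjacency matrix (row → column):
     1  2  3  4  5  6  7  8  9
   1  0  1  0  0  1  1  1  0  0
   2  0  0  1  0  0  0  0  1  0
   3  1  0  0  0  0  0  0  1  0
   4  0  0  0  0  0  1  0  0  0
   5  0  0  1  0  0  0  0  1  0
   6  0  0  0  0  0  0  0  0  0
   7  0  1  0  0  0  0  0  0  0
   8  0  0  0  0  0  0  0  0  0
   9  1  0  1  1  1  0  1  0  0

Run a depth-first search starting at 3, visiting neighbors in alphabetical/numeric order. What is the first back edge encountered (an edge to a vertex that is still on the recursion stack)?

DFS from 3 (visiting neighbors in alphabetical/numeric order); mark gray on enter, black on exit:
3 gray
  1 gray
    2 gray
      2→3: 3 is gray → back edge
First back edge: 2 → 3.

2→3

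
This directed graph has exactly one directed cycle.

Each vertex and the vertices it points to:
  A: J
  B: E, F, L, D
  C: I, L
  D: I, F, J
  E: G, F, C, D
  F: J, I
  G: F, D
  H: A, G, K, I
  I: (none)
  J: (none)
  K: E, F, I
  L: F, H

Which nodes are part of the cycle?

DFS with gray/black marking from L:
L gray
  F gray
    J gray
    J black
    I gray
    I black
  F black
  H gray
    A gray
      A→J: J black — skip
    A black
    G gray
      G→F: F black — skip
      D gray
        D→I: I black — skip
        D→F: F black — skip
        D→J: J black — skip
      D black
    G black
    K gray
      E gray
        E→G: G black — skip
        E→F: F black — skip
        C gray
          C→I: I black — skip
          C→L: L is gray → back edge
Back edge closes the cycle L → H → K → E → C → L; its vertices are {C, E, H, K, L}.

C, E, H, K, L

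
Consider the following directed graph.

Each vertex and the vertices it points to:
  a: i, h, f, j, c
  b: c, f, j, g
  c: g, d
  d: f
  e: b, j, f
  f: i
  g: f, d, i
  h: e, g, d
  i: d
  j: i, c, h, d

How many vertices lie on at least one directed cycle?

A vertex is on a directed cycle iff it belongs to a strongly connected component of size ≥ 2 (or has a self-loop).
The vertices on cycles are {b, d, e, f, h, i, j} — 7 in total.

7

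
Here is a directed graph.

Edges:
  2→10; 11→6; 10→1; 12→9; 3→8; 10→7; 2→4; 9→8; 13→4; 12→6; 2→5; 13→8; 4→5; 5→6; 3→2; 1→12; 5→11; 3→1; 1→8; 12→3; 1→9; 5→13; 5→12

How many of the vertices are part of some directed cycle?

8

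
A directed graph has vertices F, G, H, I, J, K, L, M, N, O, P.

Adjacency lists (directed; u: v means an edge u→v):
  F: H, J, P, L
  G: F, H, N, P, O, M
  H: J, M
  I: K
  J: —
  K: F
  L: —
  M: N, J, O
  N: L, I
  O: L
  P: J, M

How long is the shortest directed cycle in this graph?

6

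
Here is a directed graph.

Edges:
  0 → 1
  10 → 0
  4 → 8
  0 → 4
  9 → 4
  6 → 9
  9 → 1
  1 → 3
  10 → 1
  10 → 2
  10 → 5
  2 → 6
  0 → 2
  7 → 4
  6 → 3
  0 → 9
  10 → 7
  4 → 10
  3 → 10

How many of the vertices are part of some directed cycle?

9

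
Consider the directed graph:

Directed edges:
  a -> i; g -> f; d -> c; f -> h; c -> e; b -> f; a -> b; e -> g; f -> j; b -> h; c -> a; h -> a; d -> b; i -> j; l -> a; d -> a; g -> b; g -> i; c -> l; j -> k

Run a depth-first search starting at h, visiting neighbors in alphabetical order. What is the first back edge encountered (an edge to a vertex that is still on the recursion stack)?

DFS from h (visiting neighbors in alphabetical order); mark gray on enter, black on exit:
h gray
  a gray
    b gray
      f gray
        f→h: h is gray → back edge
First back edge: f → h.

f→h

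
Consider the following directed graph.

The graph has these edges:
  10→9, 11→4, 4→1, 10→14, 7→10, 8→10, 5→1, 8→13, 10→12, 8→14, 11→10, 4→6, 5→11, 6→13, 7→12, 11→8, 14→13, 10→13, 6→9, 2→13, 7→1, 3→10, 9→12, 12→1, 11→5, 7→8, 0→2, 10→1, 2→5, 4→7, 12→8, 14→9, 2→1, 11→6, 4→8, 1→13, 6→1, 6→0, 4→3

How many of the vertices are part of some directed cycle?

11

A vertex is on a directed cycle iff it belongs to a strongly connected component of size ≥ 2 (or has a self-loop).
The vertices on cycles are {0, 2, 4, 5, 6, 8, 9, 10, 11, 12, 14} — 11 in total.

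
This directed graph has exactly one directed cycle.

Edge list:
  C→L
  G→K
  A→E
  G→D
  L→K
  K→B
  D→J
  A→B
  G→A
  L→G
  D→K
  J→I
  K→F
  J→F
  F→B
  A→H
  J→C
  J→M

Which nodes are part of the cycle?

C, D, G, J, L

DFS with gray/black marking from G:
G gray
  K gray
    B gray
    B black
    F gray
      F→B: B black — skip
    F black
  K black
  D gray
    D→K: K black — skip
    J gray
      M gray
      M black
      J→F: F black — skip
      I gray
      I black
      C gray
        L gray
          L→K: K black — skip
          L→G: G is gray → back edge
Back edge closes the cycle G → D → J → C → L → G; its vertices are {C, D, G, J, L}.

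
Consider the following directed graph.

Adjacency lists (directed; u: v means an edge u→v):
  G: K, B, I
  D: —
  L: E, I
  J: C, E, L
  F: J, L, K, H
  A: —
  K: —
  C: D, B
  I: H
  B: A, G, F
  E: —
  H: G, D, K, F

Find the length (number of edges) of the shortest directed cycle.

2

For each vertex v, BFS finds the shortest path from v back to v.
The shortest such closed walk is B → G → B, length 2.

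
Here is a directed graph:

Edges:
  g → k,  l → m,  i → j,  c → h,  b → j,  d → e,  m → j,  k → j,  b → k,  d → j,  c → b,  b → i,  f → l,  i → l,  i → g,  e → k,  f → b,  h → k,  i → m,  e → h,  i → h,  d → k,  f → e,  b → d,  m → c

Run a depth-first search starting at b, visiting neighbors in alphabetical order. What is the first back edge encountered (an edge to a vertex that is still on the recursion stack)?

DFS from b (visiting neighbors in alphabetical order); mark gray on enter, black on exit:
b gray
  d gray
    e gray
      h gray
        k gray
          j gray
          j black
        k black
      h black
      e→k: k black — skip
    e black
    d→j: j black — skip
    d→k: k black — skip
  d black
  i gray
    g gray
      g→k: k black — skip
    g black
    i→h: h black — skip
    i→j: j black — skip
    l gray
      m gray
        c gray
          c→b: b is gray → back edge
First back edge: c → b.

c→b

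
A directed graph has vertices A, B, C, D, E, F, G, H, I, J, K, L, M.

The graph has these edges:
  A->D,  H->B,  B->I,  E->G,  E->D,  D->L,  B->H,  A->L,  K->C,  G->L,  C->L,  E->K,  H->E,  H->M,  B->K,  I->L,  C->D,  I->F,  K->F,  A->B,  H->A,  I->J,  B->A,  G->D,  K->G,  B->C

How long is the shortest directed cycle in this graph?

2

For each vertex v, BFS finds the shortest path from v back to v.
The shortest such closed walk is B → H → B, length 2.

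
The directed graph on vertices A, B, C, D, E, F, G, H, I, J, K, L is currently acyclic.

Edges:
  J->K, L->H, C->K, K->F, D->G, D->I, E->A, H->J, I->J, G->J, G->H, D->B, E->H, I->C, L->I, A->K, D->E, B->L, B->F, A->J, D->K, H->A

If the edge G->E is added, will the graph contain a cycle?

No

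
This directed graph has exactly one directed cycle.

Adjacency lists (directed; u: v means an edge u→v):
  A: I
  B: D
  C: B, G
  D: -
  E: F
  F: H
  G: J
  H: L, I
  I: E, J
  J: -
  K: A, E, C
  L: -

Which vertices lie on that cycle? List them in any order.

DFS with gray/black marking from E:
E gray
  F gray
    H gray
      L gray
      L black
      I gray
        I→E: E is gray → back edge
Back edge closes the cycle E → F → H → I → E; its vertices are {E, F, H, I}.

E, F, H, I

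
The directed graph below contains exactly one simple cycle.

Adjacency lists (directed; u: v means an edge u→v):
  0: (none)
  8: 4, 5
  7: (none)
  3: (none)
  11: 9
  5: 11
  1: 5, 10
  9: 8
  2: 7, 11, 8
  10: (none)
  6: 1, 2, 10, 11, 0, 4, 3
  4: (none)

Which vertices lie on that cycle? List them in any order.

DFS with gray/black marking from 5:
5 gray
  11 gray
    9 gray
      8 gray
        4 gray
        4 black
        8→5: 5 is gray → back edge
Back edge closes the cycle 5 → 11 → 9 → 8 → 5; its vertices are {5, 8, 9, 11}.

5, 8, 9, 11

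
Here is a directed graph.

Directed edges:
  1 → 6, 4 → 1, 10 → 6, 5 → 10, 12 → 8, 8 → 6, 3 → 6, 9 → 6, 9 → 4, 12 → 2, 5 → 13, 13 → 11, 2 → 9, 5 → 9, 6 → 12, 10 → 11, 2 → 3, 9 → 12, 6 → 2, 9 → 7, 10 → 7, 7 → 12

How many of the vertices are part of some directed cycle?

A vertex is on a directed cycle iff it belongs to a strongly connected component of size ≥ 2 (or has a self-loop).
The vertices on cycles are {1, 2, 3, 4, 6, 7, 8, 9, 12} — 9 in total.

9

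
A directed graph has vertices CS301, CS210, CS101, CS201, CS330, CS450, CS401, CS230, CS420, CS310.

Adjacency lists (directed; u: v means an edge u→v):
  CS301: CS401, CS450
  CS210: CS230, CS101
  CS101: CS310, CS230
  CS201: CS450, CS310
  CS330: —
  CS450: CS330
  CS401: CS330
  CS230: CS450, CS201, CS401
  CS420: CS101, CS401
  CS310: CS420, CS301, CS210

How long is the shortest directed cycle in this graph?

3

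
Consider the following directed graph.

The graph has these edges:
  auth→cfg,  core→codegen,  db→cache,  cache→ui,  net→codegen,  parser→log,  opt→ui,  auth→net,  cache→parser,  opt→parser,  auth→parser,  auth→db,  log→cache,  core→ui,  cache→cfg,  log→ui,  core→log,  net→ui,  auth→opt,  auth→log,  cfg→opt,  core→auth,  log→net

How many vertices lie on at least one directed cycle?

A vertex is on a directed cycle iff it belongs to a strongly connected component of size ≥ 2 (or has a self-loop).
The vertices on cycles are {cfg, log, opt, cache, parser} — 5 in total.

5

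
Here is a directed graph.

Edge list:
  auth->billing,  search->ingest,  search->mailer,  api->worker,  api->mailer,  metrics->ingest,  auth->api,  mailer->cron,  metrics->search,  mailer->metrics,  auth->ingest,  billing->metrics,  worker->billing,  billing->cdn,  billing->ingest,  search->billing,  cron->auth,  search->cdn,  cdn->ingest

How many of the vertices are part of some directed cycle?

8

A vertex is on a directed cycle iff it belongs to a strongly connected component of size ≥ 2 (or has a self-loop).
The vertices on cycles are {api, auth, cron, mailer, search, worker, billing, metrics} — 8 in total.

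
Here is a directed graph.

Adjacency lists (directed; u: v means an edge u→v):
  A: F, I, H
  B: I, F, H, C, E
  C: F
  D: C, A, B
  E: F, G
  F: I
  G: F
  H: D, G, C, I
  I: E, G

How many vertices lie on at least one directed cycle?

8

A vertex is on a directed cycle iff it belongs to a strongly connected component of size ≥ 2 (or has a self-loop).
The vertices on cycles are {A, B, D, E, F, G, H, I} — 8 in total.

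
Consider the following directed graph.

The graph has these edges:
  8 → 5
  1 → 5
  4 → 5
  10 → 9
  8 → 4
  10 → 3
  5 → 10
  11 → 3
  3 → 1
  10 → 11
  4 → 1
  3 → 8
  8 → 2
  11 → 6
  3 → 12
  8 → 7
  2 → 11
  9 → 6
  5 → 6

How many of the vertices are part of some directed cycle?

8

A vertex is on a directed cycle iff it belongs to a strongly connected component of size ≥ 2 (or has a self-loop).
The vertices on cycles are {1, 2, 3, 4, 5, 8, 10, 11} — 8 in total.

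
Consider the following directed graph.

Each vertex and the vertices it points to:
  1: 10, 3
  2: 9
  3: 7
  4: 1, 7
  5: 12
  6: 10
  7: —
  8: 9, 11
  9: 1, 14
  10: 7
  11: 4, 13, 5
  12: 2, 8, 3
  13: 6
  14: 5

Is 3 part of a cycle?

No

3 lies on a cycle iff there is a path from 3 back to itself.
Exploring from 3, it never reaches itself; equivalently, its strongly connected component is a singleton.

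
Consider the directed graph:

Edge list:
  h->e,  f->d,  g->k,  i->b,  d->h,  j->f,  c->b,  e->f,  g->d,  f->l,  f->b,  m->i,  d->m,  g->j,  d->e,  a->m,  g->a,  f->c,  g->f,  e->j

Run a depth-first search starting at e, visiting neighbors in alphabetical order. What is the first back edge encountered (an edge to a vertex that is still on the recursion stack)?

DFS from e (visiting neighbors in alphabetical order); mark gray on enter, black on exit:
e gray
  f gray
    b gray
    b black
    c gray
      c→b: b black — skip
    c black
    d gray
      d→e: e is gray → back edge
First back edge: d → e.

d->e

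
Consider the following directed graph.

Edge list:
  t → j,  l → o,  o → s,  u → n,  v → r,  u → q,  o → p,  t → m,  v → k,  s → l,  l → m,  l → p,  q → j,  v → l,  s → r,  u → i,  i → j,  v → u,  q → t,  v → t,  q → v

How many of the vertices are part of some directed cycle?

6

A vertex is on a directed cycle iff it belongs to a strongly connected component of size ≥ 2 (or has a self-loop).
The vertices on cycles are {l, o, q, s, u, v} — 6 in total.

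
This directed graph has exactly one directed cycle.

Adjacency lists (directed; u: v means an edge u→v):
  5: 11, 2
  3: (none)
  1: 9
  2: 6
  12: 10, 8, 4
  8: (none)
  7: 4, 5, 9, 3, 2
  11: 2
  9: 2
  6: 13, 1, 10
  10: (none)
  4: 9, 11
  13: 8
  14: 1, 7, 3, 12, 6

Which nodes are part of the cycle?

DFS with gray/black marking from 6:
6 gray
  13 gray
    8 gray
    8 black
  13 black
  1 gray
    9 gray
      2 gray
        2→6: 6 is gray → back edge
Back edge closes the cycle 6 → 1 → 9 → 2 → 6; its vertices are {1, 2, 6, 9}.

1, 2, 6, 9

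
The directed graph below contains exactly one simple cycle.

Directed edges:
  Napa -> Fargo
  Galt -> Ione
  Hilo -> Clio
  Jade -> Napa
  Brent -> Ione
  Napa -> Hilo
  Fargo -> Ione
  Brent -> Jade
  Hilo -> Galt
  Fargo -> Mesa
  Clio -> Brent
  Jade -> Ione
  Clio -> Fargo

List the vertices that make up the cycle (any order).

Clio, Hilo, Jade, Napa, Brent

DFS with gray/black marking from Napa:
Napa gray
  Fargo gray
    Ione gray
    Ione black
    Mesa gray
    Mesa black
  Fargo black
  Hilo gray
    Galt gray
      Galt→Ione: Ione black — skip
    Galt black
    Clio gray
      Clio→Fargo: Fargo black — skip
      Brent gray
        Jade gray
          Jade→Ione: Ione black — skip
          Jade→Napa: Napa is gray → back edge
Back edge closes the cycle Napa → Hilo → Clio → Brent → Jade → Napa; its vertices are {Clio, Hilo, Jade, Napa, Brent}.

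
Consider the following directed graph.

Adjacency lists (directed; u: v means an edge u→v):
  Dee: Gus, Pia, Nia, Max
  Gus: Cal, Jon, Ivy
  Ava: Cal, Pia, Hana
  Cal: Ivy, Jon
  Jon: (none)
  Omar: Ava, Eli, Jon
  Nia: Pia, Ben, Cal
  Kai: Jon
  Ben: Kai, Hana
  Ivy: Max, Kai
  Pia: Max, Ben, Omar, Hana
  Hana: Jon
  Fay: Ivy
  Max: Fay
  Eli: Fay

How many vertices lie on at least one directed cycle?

6

A vertex is on a directed cycle iff it belongs to a strongly connected component of size ≥ 2 (or has a self-loop).
The vertices on cycles are {Ava, Fay, Ivy, Max, Pia, Omar} — 6 in total.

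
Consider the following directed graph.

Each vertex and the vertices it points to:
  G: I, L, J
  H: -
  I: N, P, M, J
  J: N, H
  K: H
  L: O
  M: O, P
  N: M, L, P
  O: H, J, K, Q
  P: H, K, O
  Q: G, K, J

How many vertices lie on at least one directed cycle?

9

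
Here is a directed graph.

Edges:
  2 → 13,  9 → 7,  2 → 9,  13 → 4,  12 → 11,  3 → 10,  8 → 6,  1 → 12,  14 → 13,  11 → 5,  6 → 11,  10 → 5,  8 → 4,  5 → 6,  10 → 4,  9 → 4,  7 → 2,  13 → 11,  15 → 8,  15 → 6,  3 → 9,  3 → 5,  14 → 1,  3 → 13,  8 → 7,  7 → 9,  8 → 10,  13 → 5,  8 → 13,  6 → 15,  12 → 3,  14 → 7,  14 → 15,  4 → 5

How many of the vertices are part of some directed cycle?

11

A vertex is on a directed cycle iff it belongs to a strongly connected component of size ≥ 2 (or has a self-loop).
The vertices on cycles are {2, 4, 5, 6, 7, 8, 9, 10, 11, 13, 15} — 11 in total.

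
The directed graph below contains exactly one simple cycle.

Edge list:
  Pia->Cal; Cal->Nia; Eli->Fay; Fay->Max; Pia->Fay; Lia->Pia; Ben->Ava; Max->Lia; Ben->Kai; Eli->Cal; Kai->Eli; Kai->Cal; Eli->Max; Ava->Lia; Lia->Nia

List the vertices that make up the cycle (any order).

Fay, Lia, Max, Pia

DFS with gray/black marking from Lia:
Lia gray
  Pia gray
    Cal gray
      Nia gray
      Nia black
    Cal black
    Fay gray
      Max gray
        Max→Lia: Lia is gray → back edge
Back edge closes the cycle Lia → Pia → Fay → Max → Lia; its vertices are {Fay, Lia, Max, Pia}.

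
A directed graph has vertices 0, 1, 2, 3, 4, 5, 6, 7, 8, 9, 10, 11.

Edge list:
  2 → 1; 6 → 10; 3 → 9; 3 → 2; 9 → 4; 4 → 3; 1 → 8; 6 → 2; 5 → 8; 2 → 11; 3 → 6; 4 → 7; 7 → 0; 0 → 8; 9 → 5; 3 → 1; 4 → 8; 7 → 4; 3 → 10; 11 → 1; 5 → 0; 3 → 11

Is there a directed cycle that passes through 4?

4 is on a cycle iff 4 can reach itself via ≥1 edge.
4 → 7 → 4 — yes.

Yes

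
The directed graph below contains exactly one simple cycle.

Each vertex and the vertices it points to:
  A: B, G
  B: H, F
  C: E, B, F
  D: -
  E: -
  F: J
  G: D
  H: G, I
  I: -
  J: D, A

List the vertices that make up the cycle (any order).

A, B, F, J

DFS with gray/black marking from B:
B gray
  H gray
    G gray
      D gray
      D black
    G black
    I gray
    I black
  H black
  F gray
    J gray
      J→D: D black — skip
      A gray
        A→B: B is gray → back edge
Back edge closes the cycle B → F → J → A → B; its vertices are {A, B, F, J}.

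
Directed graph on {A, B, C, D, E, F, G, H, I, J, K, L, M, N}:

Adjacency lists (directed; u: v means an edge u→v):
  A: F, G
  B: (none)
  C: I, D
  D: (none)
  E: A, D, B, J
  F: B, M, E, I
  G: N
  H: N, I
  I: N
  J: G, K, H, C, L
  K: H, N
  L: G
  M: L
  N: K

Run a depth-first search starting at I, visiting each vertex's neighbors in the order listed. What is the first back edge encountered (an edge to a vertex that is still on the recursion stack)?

DFS from I (visiting each vertex's neighbors in the order listed); mark gray on enter, black on exit:
I gray
  N gray
    K gray
      H gray
        H→N: N is gray → back edge
First back edge: H → N.

H->N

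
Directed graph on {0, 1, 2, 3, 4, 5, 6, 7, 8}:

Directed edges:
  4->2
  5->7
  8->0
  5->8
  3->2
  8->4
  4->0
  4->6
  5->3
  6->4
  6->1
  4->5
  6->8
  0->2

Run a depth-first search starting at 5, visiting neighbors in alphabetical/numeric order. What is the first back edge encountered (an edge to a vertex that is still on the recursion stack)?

4->5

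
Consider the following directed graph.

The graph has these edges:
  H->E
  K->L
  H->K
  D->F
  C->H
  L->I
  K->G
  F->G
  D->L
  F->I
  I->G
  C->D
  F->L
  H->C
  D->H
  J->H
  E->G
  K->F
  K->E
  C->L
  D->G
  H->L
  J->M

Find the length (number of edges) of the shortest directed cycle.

2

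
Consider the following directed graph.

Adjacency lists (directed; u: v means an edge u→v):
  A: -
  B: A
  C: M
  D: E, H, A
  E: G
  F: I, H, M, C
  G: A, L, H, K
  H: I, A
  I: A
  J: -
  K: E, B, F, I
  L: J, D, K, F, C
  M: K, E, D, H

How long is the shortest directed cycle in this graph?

3

For each vertex v, BFS finds the shortest path from v back to v.
The shortest such closed walk is G → K → E → G, length 3.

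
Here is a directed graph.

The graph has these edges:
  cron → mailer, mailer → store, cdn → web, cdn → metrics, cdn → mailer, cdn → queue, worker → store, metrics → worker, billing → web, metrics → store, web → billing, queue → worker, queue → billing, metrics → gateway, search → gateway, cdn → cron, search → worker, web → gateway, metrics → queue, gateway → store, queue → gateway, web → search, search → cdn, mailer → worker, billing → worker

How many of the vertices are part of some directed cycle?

A vertex is on a directed cycle iff it belongs to a strongly connected component of size ≥ 2 (or has a self-loop).
The vertices on cycles are {cdn, web, queue, search, billing, metrics} — 6 in total.

6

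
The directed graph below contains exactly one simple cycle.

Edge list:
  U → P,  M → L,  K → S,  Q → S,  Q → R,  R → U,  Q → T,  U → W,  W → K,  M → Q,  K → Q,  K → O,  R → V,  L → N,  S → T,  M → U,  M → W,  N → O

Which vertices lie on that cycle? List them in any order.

DFS with gray/black marking from U:
U gray
  W gray
    K gray
      S gray
        T gray
        T black
      S black
      O gray
      O black
      Q gray
        Q→T: T black — skip
        R gray
          V gray
          V black
          R→U: U is gray → back edge
Back edge closes the cycle U → W → K → Q → R → U; its vertices are {K, Q, R, U, W}.

K, Q, R, U, W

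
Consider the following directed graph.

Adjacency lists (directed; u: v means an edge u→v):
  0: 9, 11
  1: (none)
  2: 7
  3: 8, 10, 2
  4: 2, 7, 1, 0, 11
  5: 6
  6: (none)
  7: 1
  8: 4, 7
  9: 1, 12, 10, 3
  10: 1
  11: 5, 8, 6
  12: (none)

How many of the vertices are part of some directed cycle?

6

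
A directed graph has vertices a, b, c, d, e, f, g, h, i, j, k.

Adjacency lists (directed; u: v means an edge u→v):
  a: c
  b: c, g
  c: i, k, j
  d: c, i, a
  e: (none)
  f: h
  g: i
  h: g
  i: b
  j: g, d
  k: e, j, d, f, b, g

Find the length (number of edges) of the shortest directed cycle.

For each vertex v, BFS finds the shortest path from v back to v.
The shortest such closed walk is k → b → c → k, length 3.

3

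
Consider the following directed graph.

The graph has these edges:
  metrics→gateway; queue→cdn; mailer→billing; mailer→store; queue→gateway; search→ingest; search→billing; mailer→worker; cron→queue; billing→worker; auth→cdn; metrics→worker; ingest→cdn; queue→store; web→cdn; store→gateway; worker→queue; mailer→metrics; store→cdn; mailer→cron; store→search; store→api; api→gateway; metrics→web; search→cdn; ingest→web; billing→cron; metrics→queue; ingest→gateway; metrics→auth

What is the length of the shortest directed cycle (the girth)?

5

For each vertex v, BFS finds the shortest path from v back to v.
The shortest such closed walk is store → search → billing → cron → queue → store, length 5.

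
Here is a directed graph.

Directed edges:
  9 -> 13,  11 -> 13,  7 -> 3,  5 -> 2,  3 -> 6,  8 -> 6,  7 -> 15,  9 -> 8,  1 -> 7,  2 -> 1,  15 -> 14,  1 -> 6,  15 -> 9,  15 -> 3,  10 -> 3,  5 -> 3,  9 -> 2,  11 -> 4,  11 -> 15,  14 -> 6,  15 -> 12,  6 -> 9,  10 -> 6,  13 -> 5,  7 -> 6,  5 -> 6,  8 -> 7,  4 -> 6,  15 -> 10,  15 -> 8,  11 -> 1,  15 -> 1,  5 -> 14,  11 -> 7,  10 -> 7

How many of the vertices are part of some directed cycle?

12

A vertex is on a directed cycle iff it belongs to a strongly connected component of size ≥ 2 (or has a self-loop).
The vertices on cycles are {1, 2, 3, 5, 6, 7, 8, 9, 10, 13, 14, 15} — 12 in total.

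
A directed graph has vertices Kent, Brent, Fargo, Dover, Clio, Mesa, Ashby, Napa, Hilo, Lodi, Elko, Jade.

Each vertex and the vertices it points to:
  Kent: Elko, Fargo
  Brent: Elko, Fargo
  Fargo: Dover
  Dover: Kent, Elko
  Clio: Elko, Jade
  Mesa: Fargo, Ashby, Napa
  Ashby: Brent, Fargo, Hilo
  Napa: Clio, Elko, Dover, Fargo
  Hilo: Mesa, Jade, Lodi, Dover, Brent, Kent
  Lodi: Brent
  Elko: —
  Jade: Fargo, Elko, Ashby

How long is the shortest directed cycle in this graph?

For each vertex v, BFS finds the shortest path from v back to v.
The shortest such closed walk is Mesa → Ashby → Hilo → Mesa, length 3.

3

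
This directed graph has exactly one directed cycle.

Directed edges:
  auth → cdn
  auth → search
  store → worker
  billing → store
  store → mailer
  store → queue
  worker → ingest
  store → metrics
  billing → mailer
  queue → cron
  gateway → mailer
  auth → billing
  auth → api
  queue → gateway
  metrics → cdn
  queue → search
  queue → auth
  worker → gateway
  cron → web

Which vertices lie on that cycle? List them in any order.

DFS with gray/black marking from queue:
queue gray
  gateway gray
    mailer gray
    mailer black
  gateway black
  auth gray
    search gray
    search black
    api gray
    api black
    cdn gray
    cdn black
    billing gray
      billing→mailer: mailer black — skip
      store gray
        worker gray
          worker→gateway: gateway black — skip
          ingest gray
          ingest black
        worker black
        store→queue: queue is gray → back edge
Back edge closes the cycle queue → auth → billing → store → queue; its vertices are {auth, queue, store, billing}.

auth, queue, store, billing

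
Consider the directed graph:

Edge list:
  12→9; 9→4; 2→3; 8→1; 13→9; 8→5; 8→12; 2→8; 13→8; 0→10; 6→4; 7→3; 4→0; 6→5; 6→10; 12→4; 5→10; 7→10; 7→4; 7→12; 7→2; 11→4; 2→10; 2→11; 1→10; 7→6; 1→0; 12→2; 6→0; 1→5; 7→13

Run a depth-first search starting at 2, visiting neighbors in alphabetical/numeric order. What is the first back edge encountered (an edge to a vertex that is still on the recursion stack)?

12->2

DFS from 2 (visiting neighbors in alphabetical/numeric order); mark gray on enter, black on exit:
2 gray
  3 gray
  3 black
  8 gray
    1 gray
      0 gray
        10 gray
        10 black
      0 black
      5 gray
        5→10: 10 black — skip
      5 black
      1→10: 10 black — skip
    1 black
    8→5: 5 black — skip
    12 gray
      12→2: 2 is gray → back edge
First back edge: 12 → 2.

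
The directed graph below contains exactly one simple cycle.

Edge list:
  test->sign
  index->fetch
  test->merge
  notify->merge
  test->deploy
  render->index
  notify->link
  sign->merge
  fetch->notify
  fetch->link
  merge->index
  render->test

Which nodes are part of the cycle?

DFS with gray/black marking from index:
index gray
  fetch gray
    notify gray
      link gray
      link black
      merge gray
        merge→index: index is gray → back edge
Back edge closes the cycle index → fetch → notify → merge → index; its vertices are {fetch, index, merge, notify}.

fetch, index, merge, notify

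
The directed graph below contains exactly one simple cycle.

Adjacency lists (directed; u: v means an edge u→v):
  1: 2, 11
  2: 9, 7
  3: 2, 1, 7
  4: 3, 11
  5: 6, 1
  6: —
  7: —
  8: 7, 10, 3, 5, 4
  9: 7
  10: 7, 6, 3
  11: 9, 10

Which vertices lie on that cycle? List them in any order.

DFS with gray/black marking from 10:
10 gray
  7 gray
  7 black
  6 gray
  6 black
  3 gray
    2 gray
      9 gray
        9→7: 7 black — skip
      9 black
      2→7: 7 black — skip
    2 black
    1 gray
      1→2: 2 black — skip
      11 gray
        11→9: 9 black — skip
        11→10: 10 is gray → back edge
Back edge closes the cycle 10 → 3 → 1 → 11 → 10; its vertices are {1, 3, 10, 11}.

1, 3, 10, 11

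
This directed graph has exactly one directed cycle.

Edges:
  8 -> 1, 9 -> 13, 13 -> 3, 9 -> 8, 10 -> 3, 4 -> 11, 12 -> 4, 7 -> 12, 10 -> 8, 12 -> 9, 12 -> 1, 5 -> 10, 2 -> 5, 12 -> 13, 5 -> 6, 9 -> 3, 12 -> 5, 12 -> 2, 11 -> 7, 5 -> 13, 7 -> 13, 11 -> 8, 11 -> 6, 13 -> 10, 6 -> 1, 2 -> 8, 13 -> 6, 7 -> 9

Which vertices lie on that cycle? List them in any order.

DFS with gray/black marking from 7:
7 gray
  9 gray
    13 gray
      10 gray
        8 gray
          1 gray
          1 black
        8 black
        3 gray
        3 black
      10 black
      13→3: 3 black — skip
      6 gray
        6→1: 1 black — skip
      6 black
    13 black
    9→8: 8 black — skip
    9→3: 3 black — skip
  9 black
  7→13: 13 black — skip
  12 gray
    5 gray
      5→13: 13 black — skip
      5→6: 6 black — skip
      5→10: 10 black — skip
    5 black
    4 gray
      11 gray
        11→8: 8 black — skip
        11→7: 7 is gray → back edge
Back edge closes the cycle 7 → 12 → 4 → 11 → 7; its vertices are {4, 7, 11, 12}.

4, 7, 11, 12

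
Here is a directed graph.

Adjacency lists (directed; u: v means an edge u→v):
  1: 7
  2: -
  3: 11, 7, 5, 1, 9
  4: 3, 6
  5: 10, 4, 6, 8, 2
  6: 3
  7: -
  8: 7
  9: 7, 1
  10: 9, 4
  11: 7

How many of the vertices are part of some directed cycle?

5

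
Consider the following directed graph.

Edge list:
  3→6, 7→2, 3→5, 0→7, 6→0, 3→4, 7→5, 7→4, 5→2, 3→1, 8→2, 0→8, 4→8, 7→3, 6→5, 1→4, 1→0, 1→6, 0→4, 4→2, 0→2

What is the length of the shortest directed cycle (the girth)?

4

For each vertex v, BFS finds the shortest path from v back to v.
The shortest such closed walk is 3 → 6 → 0 → 7 → 3, length 4.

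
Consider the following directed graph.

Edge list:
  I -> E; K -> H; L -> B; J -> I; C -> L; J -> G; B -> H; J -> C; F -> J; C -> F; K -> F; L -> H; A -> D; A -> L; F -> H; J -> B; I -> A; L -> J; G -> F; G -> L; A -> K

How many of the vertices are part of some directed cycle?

A vertex is on a directed cycle iff it belongs to a strongly connected component of size ≥ 2 (or has a self-loop).
The vertices on cycles are {A, C, F, G, I, J, K, L} — 8 in total.

8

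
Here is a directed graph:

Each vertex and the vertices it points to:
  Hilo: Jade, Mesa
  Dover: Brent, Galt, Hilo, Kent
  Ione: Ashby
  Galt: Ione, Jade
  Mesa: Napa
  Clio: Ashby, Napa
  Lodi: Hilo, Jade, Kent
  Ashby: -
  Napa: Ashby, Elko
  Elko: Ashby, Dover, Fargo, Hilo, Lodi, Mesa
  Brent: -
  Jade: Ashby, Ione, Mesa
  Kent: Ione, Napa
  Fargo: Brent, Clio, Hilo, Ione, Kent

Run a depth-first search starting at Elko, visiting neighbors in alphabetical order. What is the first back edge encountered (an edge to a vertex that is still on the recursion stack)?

Napa→Elko

DFS from Elko (visiting neighbors in alphabetical order); mark gray on enter, black on exit:
Elko gray
  Ashby gray
  Ashby black
  Dover gray
    Brent gray
    Brent black
    Galt gray
      Ione gray
        Ione→Ashby: Ashby black — skip
      Ione black
      Jade gray
        Jade→Ashby: Ashby black — skip
        Jade→Ione: Ione black — skip
        Mesa gray
          Napa gray
            Napa→Ashby: Ashby black — skip
            Napa→Elko: Elko is gray → back edge
First back edge: Napa → Elko.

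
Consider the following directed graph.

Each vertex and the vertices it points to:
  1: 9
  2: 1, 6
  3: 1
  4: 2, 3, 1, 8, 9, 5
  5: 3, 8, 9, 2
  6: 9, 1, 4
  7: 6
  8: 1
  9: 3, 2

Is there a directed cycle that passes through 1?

1 is on a cycle iff 1 can reach itself via ≥1 edge.
1 → 9 → 3 → 1 — yes.

Yes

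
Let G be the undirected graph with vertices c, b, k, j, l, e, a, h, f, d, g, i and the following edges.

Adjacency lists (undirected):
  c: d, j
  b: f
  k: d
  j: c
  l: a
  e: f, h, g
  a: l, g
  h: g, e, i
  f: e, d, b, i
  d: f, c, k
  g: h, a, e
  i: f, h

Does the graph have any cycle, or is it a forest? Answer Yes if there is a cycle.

Yes

DFS, tracking each vertex's parent; an edge to a visited non-parent vertex closes a cycle.
Start from j:
visit j (parent –)
  visit c (parent j)
    visit d (parent c)
      visit f (parent d)
        visit e (parent f)
          e–f: parent, skip
          visit h (parent e)
            visit g (parent h)
              g–h: parent, skip
              visit a (parent g)
                visit l (parent a)
                  l–a: parent, skip
                a–g: parent, skip
              g–e: e visited and ≠ parent → cycle
Cycle: e – h – g – e.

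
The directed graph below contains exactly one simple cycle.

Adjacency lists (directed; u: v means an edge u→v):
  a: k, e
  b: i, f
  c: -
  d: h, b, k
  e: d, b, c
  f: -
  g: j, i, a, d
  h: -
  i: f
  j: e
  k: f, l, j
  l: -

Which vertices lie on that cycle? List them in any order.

DFS with gray/black marking from d:
d gray
  h gray
  h black
  b gray
    i gray
      f gray
      f black
    i black
    b→f: f black — skip
  b black
  k gray
    k→f: f black — skip
    l gray
    l black
    j gray
      e gray
        e→d: d is gray → back edge
Back edge closes the cycle d → k → j → e → d; its vertices are {d, e, j, k}.

d, e, j, k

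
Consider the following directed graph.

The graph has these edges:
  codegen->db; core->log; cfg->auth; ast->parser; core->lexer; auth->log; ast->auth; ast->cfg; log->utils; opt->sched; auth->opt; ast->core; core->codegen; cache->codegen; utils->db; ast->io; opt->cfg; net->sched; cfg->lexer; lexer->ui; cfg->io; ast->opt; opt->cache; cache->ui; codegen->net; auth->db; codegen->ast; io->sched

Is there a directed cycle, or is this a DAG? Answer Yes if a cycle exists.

DFS with white/gray/black marking, starting from cache:
cache gray
  ui gray
  ui black
  codegen gray
    net gray
      sched gray
      sched black
    net black
    ast gray
      auth gray
        log gray
          utils gray
            db gray
            db black
          utils black
        log black
        auth→db: db black — skip
        opt gray
          cfg gray
            io gray
              io→sched: sched black — skip
            io black
            lexer gray
              lexer→ui: ui black — skip
            lexer black
            cfg→auth: auth is gray → back edge
Back edge found, so a cycle exists: auth → opt → cfg → auth.

Yes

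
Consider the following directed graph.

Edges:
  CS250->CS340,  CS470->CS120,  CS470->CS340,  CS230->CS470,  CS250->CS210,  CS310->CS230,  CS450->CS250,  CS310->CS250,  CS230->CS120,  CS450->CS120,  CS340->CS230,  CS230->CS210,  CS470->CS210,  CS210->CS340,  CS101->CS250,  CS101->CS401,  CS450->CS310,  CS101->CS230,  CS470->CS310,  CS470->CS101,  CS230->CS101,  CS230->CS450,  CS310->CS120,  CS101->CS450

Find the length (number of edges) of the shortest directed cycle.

2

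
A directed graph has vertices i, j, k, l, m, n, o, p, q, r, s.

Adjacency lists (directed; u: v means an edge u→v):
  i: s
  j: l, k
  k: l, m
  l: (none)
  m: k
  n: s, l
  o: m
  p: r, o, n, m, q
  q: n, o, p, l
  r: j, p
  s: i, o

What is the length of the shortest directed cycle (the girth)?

2

For each vertex v, BFS finds the shortest path from v back to v.
The shortest such closed walk is p → r → p, length 2.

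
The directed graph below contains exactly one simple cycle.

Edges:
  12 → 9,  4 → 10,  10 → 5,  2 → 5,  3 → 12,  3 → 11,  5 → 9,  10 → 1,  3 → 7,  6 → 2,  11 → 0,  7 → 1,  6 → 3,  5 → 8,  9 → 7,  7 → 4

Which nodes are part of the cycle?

4, 5, 7, 9, 10

DFS with gray/black marking from 7:
7 gray
  4 gray
    10 gray
      5 gray
        9 gray
          9→7: 7 is gray → back edge
Back edge closes the cycle 7 → 4 → 10 → 5 → 9 → 7; its vertices are {4, 5, 7, 9, 10}.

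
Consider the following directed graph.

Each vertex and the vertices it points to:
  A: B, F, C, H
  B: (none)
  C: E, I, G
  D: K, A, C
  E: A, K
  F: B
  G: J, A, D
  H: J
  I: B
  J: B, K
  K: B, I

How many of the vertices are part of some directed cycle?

5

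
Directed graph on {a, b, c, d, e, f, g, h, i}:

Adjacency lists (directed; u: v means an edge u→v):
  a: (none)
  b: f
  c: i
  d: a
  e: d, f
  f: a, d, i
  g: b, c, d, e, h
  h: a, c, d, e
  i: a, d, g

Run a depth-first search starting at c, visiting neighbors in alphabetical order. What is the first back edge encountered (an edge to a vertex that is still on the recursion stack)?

f→i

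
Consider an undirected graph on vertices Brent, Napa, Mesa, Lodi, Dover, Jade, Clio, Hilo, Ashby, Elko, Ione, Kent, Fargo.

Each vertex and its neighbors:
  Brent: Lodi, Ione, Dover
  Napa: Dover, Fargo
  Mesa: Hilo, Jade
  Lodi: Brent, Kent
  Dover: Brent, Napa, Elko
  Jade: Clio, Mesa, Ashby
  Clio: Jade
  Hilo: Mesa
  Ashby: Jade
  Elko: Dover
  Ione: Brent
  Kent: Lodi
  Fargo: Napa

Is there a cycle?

No

DFS, tracking each vertex's parent; an edge to a visited non-parent vertex closes a cycle.
Start from Kent:
visit Kent (parent –)
  visit Lodi (parent Kent)
    visit Brent (parent Lodi)
      Brent–Lodi: parent, skip
      visit Ione (parent Brent)
        Ione–Brent: parent, skip
      visit Dover (parent Brent)
        Dover–Brent: parent, skip
        visit Napa (parent Dover)
          Napa–Dover: parent, skip
          visit Fargo (parent Napa)
            Fargo–Napa: parent, skip
        visit Elko (parent Dover)
          Elko–Dover: parent, skip
    Lodi–Kent: parent, skip
visit Mesa (parent –)
  visit Hilo (parent Mesa)
    Hilo–Mesa: parent, skip
  visit Jade (parent Mesa)
    visit Clio (parent Jade)
      Clio–Jade: parent, skip
    Jade–Mesa: parent, skip
    visit Ashby (parent Jade)
      Ashby–Jade: parent, skip
No non-parent visited neighbor found — the graph is a forest.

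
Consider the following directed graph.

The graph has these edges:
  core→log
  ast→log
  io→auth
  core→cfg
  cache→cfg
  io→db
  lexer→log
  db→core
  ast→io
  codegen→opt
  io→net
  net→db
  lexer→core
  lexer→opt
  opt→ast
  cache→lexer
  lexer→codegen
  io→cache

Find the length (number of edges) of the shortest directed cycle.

5

For each vertex v, BFS finds the shortest path from v back to v.
The shortest such closed walk is io → cache → lexer → opt → ast → io, length 5.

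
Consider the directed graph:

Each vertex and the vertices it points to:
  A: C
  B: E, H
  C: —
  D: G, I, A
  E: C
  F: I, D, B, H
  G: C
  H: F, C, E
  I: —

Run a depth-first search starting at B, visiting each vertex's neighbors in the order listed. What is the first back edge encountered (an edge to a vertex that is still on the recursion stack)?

DFS from B (visiting each vertex's neighbors in the order listed); mark gray on enter, black on exit:
B gray
  E gray
    C gray
    C black
  E black
  H gray
    F gray
      I gray
      I black
      D gray
        G gray
          G→C: C black — skip
        G black
        D→I: I black — skip
        A gray
          A→C: C black — skip
        A black
      D black
      F→B: B is gray → back edge
First back edge: F → B.

F->B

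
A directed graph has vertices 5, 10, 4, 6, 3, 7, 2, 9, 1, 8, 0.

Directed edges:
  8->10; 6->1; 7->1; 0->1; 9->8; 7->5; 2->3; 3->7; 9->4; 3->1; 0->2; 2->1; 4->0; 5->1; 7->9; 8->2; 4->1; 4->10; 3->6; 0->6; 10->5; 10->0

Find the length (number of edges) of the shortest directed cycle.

5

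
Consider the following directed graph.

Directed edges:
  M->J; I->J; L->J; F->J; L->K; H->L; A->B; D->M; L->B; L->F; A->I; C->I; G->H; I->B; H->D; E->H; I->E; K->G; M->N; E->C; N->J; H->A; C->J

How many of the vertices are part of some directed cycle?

A vertex is on a directed cycle iff it belongs to a strongly connected component of size ≥ 2 (or has a self-loop).
The vertices on cycles are {A, C, E, G, H, I, K, L} — 8 in total.

8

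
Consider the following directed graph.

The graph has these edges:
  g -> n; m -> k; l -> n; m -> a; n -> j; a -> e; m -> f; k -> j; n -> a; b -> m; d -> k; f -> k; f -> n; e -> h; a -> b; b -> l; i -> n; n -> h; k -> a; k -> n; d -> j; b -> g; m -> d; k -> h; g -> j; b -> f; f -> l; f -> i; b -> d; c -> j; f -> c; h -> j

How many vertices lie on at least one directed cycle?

10

A vertex is on a directed cycle iff it belongs to a strongly connected component of size ≥ 2 (or has a self-loop).
The vertices on cycles are {a, b, d, f, g, i, k, l, m, n} — 10 in total.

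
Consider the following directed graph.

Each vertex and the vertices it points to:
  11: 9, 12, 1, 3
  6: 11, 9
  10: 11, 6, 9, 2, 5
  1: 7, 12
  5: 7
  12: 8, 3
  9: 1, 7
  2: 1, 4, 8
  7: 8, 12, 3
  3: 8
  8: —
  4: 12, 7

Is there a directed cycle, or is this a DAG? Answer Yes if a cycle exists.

No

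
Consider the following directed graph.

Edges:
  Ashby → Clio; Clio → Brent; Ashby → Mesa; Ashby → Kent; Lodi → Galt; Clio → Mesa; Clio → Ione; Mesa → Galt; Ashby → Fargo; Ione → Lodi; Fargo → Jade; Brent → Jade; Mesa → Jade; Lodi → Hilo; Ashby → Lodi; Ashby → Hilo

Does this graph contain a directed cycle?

No

DFS with white/gray/black marking, starting from Lodi:
Lodi gray
  Hilo gray
  Hilo black
  Galt gray
  Galt black
Lodi black
Brent gray
  Jade gray
  Jade black
Brent black
Ione gray
  Ione→Lodi: Lodi black — skip
Ione black
Clio gray
  Clio→Ione: Ione black — skip
  Clio→Brent: Brent black — skip
  Mesa gray
    Mesa→Jade: Jade black — skip
    Mesa→Galt: Galt black — skip
  Mesa black
Clio black
Ashby gray
  Ashby→Clio: Clio black — skip
  Ashby→Lodi: Lodi black — skip
  Kent gray
  Kent black
  Fargo gray
    Fargo→Jade: Jade black — skip
  Fargo black
  Ashby→Hilo: Hilo black — skip
  Ashby→Mesa: Mesa black — skip
Ashby black
Every edge goes to a white or black vertex — no back edge, so the graph is acyclic.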